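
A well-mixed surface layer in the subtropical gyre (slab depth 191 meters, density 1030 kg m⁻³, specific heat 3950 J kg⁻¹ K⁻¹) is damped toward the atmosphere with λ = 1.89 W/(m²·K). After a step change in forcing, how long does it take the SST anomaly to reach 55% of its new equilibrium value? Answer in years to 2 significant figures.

Areal heat capacity C = ρ c_p D = 1030 × 3950 × 191 = 7.77×10^8 J/(m²·K).
τ = C / λ = 7.77×10^8 / 1.89 = 4.11×10^8 s.
Fraction reached: 1 − e^(−t/τ) = 0.55 ⇒ t = −τ ln(1 − 0.55) = τ × 0.799.
t = 3.28×10^8 s = 10.4 years.

10 years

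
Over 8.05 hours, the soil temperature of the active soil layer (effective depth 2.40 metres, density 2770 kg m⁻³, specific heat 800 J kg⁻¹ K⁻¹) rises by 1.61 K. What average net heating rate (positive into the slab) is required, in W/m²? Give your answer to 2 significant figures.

300

Areal heat capacity C = ρ c_p D = 2770 × 800 × 2.40 = 5.32×10^6 J/(m^2 K).
Required heat per unit area: Q = C ΔT = 5.32×10^6 × 1.61 = 8.56×10^6 J/m².
Flux F = Q / Δt = 8.56×10^6 / 29000 s = 295 W/m².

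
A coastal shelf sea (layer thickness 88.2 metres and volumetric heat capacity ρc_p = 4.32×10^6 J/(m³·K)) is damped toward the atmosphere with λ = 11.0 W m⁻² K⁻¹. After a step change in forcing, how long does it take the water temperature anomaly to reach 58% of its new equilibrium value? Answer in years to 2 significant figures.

0.95 years

Areal heat capacity C = ρc_p × D = 4.32×10^6 × 88.2 = 3.81×10^8 J/(m^2 K).
τ = C / λ = 3.81×10^8 / 11.0 = 3.46×10^7 s.
Fraction reached: 1 − e^(−t/τ) = 0.58 ⇒ t = −τ ln(1 − 0.58) = τ × 0.868.
t = 3.00×10^7 s = 0.952 years.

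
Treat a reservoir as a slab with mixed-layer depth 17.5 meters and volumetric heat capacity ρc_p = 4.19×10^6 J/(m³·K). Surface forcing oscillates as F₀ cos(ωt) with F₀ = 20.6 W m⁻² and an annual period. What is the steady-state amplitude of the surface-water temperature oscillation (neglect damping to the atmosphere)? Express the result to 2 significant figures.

Areal heat capacity C = ρc_p × D = 4.19×10^6 × 17.5 = 7.33×10^7 J/(m²·K).
Angular frequency ω = 2π / T = 2π / 3.15×10^7 s = 1.99×10^-7 s⁻¹.
Cω = 7.33×10^7 × 1.99×10^-7 = 14.6 W/(m²·K).
Amplitude A = F₀ / (Cω) = 20.6 / 14.6 = 1.41 K.

1.4 K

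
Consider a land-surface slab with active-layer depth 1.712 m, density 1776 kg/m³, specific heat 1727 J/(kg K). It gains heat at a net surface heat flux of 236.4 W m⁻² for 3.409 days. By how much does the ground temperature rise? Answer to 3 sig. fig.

Areal heat capacity C = ρ c_p D = 1776 × 1727 × 1.712 = 5.25×10^6 J/(m²·K).
Net heat input Q = F Δt = 236.4 × (3.409 days × 86400 s/day) = 6.96×10^7 J/m².
ΔT = Q / C = 6.96×10^7 / 5.25×10^6 = 13.3 K.

13.3 K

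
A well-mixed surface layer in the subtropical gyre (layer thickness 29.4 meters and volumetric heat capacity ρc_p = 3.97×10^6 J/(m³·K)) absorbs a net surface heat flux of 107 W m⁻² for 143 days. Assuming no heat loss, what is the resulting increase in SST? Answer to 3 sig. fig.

Areal heat capacity C = ρc_p × D = 3.97×10^6 × 29.4 = 1.17×10^8 J/(m^2 K).
Net heat input Q = F Δt = 107 × (143 days × 86400 s/day) = 1.32×10^9 J/m².
ΔT = Q / C = 1.32×10^9 / 1.17×10^8 = 11.3 K.

11.3 K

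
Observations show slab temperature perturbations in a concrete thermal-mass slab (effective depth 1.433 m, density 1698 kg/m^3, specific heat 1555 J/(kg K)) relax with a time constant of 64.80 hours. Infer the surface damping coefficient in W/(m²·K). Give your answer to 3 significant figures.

16.2

Areal heat capacity C = ρ c_p D = 1698 × 1555 × 1.433 = 3.78×10^6 J/(m²·K).
τ = 64.80 hours = 2.33×10^5 s.
λ = C / τ = 3.78×10^6 / 2.33×10^5 = 16.2 W/(m²·K).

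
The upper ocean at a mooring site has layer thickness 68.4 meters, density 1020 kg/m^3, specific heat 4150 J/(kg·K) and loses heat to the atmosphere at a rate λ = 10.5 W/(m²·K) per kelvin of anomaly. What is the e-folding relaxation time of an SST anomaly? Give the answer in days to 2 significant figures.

Areal heat capacity C = ρ c_p D = 1020 × 4150 × 68.4 = 2.90×10^8 J/(m²·K).
Relaxation time τ = C / λ = 2.90×10^8 / 10.5 = 2.76×10^7 s.
In days: 2.76×10^7 s / (86400 s/day) = 319 days.

320 days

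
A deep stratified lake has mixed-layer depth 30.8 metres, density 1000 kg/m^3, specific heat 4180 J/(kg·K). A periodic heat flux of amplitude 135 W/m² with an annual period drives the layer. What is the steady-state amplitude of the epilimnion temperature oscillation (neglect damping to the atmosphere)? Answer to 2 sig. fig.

Areal heat capacity C = ρ c_p D = 1000 × 4180 × 30.8 = 1.29×10^8 J m⁻² K⁻¹.
Angular frequency ω = 2π / T = 2π / 3.15×10^7 s = 1.99×10^-7 s⁻¹.
Cω = 1.29×10^8 × 1.99×10^-7 = 25.7 W/(m²·K).
Amplitude A = F₀ / (Cω) = 135 / 25.7 = 5.26 K.

5.3 K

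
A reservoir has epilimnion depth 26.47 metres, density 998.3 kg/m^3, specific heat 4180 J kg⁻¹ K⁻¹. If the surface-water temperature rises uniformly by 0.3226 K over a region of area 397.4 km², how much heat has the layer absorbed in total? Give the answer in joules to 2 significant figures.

1.4×10^16 J

Areal heat capacity C = ρ c_p D = 998.3 × 4180 × 26.47 = 1.10×10^8 J/(m^2 K).
Heat per unit area: q = C ΔT = 1.10×10^8 × 0.3226 = 3.56×10^7 J/m².
Total heat: Q = q × A = 3.56×10^7 × (397.4 × 10⁶ m²) = 1.42×10^16 J.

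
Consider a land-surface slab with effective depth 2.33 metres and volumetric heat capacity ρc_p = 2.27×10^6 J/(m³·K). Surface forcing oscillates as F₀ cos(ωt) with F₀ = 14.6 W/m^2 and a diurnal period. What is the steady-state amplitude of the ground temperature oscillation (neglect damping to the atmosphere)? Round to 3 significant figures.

Areal heat capacity C = ρc_p × D = 2.27×10^6 × 2.33 = 5.29×10^6 J/(m²·K).
Angular frequency ω = 2π / T = 2π / 86400 s = 7.27×10^-5 s⁻¹.
Cω = 5.29×10^6 × 7.27×10^-5 = 385 W/(m²·K).
Amplitude A = F₀ / (Cω) = 14.6 / 385 = 0.0380 K.

0.0380 K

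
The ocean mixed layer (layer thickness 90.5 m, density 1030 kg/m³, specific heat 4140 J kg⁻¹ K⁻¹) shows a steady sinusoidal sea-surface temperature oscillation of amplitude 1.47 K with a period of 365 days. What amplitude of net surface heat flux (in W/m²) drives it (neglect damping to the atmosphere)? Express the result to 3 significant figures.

113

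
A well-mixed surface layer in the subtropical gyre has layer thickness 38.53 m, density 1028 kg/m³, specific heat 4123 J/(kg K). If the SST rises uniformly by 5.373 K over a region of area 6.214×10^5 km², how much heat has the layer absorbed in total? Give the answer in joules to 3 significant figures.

Areal heat capacity C = ρ c_p D = 1028 × 4123 × 38.53 = 1.63×10^8 J m⁻² K⁻¹.
Heat per unit area: q = C ΔT = 1.63×10^8 × 5.373 = 8.77×10^8 J/m².
Total heat: Q = q × A = 8.77×10^8 × (6.214×10^5 × 10⁶ m²) = 5.45×10^20 J.

5.45×10^20 J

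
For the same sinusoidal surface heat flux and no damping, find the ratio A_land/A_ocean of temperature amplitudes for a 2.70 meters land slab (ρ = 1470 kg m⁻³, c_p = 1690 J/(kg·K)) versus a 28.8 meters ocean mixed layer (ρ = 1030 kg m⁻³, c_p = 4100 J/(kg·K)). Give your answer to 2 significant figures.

C_ocean = 1030 × 4100 × 28.8 = 1.22×10^8 J/(m²·K).
C_land = 1470 × 1690 × 2.70 = 6.71×10^6 J/(m²·K).
Undamped amplitude ∝ 1/C, so A_land/A_ocean = C_ocean/C_land = 18.1.

18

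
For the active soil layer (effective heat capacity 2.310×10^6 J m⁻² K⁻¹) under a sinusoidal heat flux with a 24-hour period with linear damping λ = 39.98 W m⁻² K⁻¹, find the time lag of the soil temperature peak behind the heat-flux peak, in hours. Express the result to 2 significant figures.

Areal heat capacity C = 2.310×10^6 J m⁻² K⁻¹ (given).
ω = 2π / 86400 s = 7.27×10^-5 s⁻¹.
Phase lag φ = arctan(Cω/λ) = arctan(168/39.98) = 1.34 rad.
Time lag = φ / ω = 1.34 / 7.27×10^-5 = 18400 s = 5.11 hours.

5.1 hours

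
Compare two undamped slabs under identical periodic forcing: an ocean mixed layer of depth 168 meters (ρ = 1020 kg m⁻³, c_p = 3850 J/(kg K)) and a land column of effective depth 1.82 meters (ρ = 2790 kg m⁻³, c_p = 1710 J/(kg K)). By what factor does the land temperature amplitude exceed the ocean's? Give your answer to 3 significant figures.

76.0

C_ocean = 1020 × 3850 × 168 = 6.60×10^8 J/(m²·K).
C_land = 2790 × 1710 × 1.82 = 8.68×10^6 J/(m²·K).
Undamped amplitude ∝ 1/C, so A_land/A_ocean = C_ocean/C_land = 76.0.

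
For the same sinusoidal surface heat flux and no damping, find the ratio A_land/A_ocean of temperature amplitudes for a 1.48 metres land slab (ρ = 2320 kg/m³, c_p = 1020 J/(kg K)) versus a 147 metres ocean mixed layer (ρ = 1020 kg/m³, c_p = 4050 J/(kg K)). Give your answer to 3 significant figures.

173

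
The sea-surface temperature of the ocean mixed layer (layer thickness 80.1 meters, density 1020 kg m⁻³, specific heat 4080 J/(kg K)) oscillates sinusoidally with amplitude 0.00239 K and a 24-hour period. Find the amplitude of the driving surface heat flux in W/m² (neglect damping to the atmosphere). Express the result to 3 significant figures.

57.9

Areal heat capacity C = ρ c_p D = 1020 × 4080 × 80.1 = 3.33×10^8 J m⁻² K⁻¹.
ω = 2π / 86400 s = 7.27×10^-5 s⁻¹.
Cω = 3.33×10^8 × 7.27×10^-5 = 24200 W/(m²·K).
F₀ = A × Cω = 0.00239 × 24200 = 57.9 W/m².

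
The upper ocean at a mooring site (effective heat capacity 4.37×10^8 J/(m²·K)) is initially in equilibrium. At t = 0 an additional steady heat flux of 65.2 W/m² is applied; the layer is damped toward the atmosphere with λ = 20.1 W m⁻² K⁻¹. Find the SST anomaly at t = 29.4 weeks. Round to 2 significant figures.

Areal heat capacity C = 4.37×10^8 J/(m²·K) (given).
τ = C / λ = 4.37×10^8 / 20.1 = 2.17×10^7 s.
Equilibrium anomaly ΔT_eq = F / λ = 65.2 / 20.1 = 3.24 K.
t = 29.4 weeks = 1.78×10^7 s, so t/τ = 0.818.
ΔT(t) = ΔT_eq (1 − e^(−t/τ)) = 3.24 × (1 − e^−0.818) = 1.81 K.

1.8 K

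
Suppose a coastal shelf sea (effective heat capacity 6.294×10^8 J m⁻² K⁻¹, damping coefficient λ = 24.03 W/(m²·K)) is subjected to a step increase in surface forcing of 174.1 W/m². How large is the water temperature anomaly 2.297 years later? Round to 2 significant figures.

Areal heat capacity C = 6.294×10^8 J m⁻² K⁻¹ (given).
τ = C / λ = 6.29×10^8 / 24.03 = 2.62×10^7 s.
Equilibrium anomaly ΔT_eq = F / λ = 174.1 / 24.03 = 7.25 K.
t = 2.297 years = 7.25×10^7 s, so t/τ = 2.77.
ΔT(t) = ΔT_eq (1 − e^(−t/τ)) = 7.25 × (1 − e^−2.77) = 6.79 K.

6.8 K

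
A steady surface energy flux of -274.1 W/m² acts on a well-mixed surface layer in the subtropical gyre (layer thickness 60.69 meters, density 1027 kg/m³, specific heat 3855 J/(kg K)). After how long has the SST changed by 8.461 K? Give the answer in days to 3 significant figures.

85.8 days

Areal heat capacity C = ρ c_p D = 1027 × 3855 × 60.69 = 2.40×10^8 J/(m^2 K).
Time required: Δt = C ΔT / F = 2.40×10^8 × -8.461 / -274.1 = 7.42×10^6 s.
In days: 7.42×10^6 s / (86400 s/day) = 85.8 days.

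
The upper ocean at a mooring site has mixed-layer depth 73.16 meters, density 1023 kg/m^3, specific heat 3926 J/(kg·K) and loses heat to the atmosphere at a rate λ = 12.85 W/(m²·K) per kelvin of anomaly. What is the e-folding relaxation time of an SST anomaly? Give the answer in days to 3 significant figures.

265 days

Areal heat capacity C = ρ c_p D = 1023 × 3926 × 73.16 = 2.94×10^8 J/(m^2 K).
Relaxation time τ = C / λ = 2.94×10^8 / 12.85 = 2.29×10^7 s.
In days: 2.29×10^7 s / (86400 s/day) = 265 days.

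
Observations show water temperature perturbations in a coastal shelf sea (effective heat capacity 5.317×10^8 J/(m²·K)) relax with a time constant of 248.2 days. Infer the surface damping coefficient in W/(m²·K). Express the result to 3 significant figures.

24.8

Areal heat capacity C = 5.317×10^8 J/(m²·K) (given).
τ = 248.2 days = 2.14×10^7 s.
λ = C / τ = 5.32×10^8 / 2.14×10^7 = 24.8 W/(m²·K).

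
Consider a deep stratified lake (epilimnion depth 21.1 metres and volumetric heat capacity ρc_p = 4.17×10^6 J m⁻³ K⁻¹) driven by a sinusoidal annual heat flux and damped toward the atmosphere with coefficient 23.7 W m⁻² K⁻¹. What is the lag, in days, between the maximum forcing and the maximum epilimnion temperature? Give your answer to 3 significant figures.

Areal heat capacity C = ρc_p × D = 4.17×10^6 × 21.1 = 8.80×10^7 J/(m²·K).
ω = 2π / 3.15×10^7 s = 1.99×10^-7 s⁻¹.
Phase lag φ = arctan(Cω/λ) = arctan(17.5/23.7) = 0.637 rad.
Time lag = φ / ω = 0.637 / 1.99×10^-7 = 3.20×10^6 s = 37.0 days.

37.0 days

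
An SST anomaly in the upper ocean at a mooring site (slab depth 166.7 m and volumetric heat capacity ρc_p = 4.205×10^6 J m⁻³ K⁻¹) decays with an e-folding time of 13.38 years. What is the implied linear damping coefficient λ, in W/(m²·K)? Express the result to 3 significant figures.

1.66

Areal heat capacity C = ρc_p × D = 4.205×10^6 × 166.7 = 7.01×10^8 J/(m²·K).
τ = 13.38 years = 4.22×10^8 s.
λ = C / τ = 7.01×10^8 / 4.22×10^8 = 1.66 W/(m²·K).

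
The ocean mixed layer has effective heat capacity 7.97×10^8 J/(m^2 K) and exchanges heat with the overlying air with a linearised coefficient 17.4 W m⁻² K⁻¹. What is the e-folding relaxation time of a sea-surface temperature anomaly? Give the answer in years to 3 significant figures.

1.45 years

Areal heat capacity C = 7.97×10^8 J/(m^2 K) (given).
Relaxation time τ = C / λ = 7.97×10^8 / 17.4 = 4.58×10^7 s.
In years: 4.58×10^7 s / (3.156×10^7 s/year) = 1.45 years.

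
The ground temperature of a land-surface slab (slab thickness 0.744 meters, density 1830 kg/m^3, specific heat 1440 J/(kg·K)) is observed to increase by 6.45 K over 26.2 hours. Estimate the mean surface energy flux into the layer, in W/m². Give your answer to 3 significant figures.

134

Areal heat capacity C = ρ c_p D = 1830 × 1440 × 0.744 = 1.96×10^6 J/(m^2 K).
Required heat per unit area: Q = C ΔT = 1.96×10^6 × 6.45 = 1.26×10^7 J/m².
Flux F = Q / Δt = 1.26×10^7 / 94300 s = 134 W/m².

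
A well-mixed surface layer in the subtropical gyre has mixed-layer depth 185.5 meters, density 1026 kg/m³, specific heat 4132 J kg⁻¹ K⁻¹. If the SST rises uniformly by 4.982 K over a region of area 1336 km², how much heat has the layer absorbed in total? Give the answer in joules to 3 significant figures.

5.23×10^18 J

Areal heat capacity C = ρ c_p D = 1026 × 4132 × 185.5 = 7.86×10^8 J/(m²·K).
Heat per unit area: q = C ΔT = 7.86×10^8 × 4.982 = 3.92×10^9 J/m².
Total heat: Q = q × A = 3.92×10^9 × (1336 × 10⁶ m²) = 5.23×10^18 J.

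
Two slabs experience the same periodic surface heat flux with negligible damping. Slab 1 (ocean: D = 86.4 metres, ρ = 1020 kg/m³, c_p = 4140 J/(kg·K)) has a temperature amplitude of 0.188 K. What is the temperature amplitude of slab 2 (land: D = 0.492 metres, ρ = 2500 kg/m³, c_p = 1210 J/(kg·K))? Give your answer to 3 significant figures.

46.1 K

C_ocean = 3.65×10^8 J/(m²·K); C_land = 1.49×10^6 J/(m²·K).
A ∝ 1/C ⇒ A_land = A_ocean × C_ocean/C_land = 0.188 × 245 = 46.1 K.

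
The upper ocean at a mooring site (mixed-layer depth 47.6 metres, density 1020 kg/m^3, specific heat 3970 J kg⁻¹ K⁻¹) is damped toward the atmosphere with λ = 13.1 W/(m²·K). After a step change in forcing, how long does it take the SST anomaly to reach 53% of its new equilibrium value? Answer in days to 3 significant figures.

129 days

Areal heat capacity C = ρ c_p D = 1020 × 3970 × 47.6 = 1.93×10^8 J/(m^2 K).
τ = C / λ = 1.93×10^8 / 13.1 = 1.47×10^7 s.
Fraction reached: 1 − e^(−t/τ) = 0.53 ⇒ t = −τ ln(1 − 0.53) = τ × 0.755.
t = 1.11×10^7 s = 129 days.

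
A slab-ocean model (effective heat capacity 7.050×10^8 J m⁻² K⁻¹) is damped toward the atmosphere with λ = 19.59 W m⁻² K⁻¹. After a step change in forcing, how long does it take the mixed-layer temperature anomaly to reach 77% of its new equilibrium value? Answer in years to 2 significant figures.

1.7 years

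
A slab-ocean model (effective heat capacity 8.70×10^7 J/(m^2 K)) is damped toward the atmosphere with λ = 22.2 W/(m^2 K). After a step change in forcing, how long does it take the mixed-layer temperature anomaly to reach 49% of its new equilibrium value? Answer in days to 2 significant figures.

Areal heat capacity C = 8.70×10^7 J/(m^2 K) (given).
τ = C / λ = 8.70×10^7 / 22.2 = 3.92×10^6 s.
Fraction reached: 1 − e^(−t/τ) = 0.49 ⇒ t = −τ ln(1 − 0.49) = τ × 0.673.
t = 2.64×10^6 s = 30.5 days.

31 days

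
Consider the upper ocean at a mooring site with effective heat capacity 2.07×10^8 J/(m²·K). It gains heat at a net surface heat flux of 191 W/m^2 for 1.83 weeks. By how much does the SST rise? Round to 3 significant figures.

Areal heat capacity C = 2.07×10^8 J/(m²·K) (given).
Net heat input Q = F Δt = 191 × (1.83 weeks × 6.048×10^5 s/week) = 2.11×10^8 J/m².
ΔT = Q / C = 2.11×10^8 / 2.07×10^8 = 1.02 K.

1.02 K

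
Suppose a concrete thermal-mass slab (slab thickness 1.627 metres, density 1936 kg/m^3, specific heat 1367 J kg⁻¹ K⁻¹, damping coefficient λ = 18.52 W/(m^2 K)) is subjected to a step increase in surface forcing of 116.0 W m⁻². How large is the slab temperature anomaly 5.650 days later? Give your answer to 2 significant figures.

Areal heat capacity C = ρ c_p D = 1936 × 1367 × 1.627 = 4.31×10^6 J m⁻² K⁻¹.
τ = C / λ = 4.31×10^6 / 18.52 = 2.32×10^5 s.
Equilibrium anomaly ΔT_eq = F / λ = 116.0 / 18.52 = 6.26 K.
t = 5.650 days = 4.88×10^5 s, so t/τ = 2.10.
ΔT(t) = ΔT_eq (1 − e^(−t/τ)) = 6.26 × (1 − e^−2.10) = 5.50 K.

5.5 K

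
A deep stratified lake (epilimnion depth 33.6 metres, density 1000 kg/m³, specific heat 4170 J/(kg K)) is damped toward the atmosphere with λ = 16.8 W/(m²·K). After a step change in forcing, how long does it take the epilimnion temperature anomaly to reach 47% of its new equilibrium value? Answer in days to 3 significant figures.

Areal heat capacity C = ρ c_p D = 1000 × 4170 × 33.6 = 1.40×10^8 J/(m^2 K).
τ = C / λ = 1.40×10^8 / 16.8 = 8.34×10^6 s.
Fraction reached: 1 − e^(−t/τ) = 0.47 ⇒ t = −τ ln(1 − 0.47) = τ × 0.635.
t = 5.29×10^6 s = 61.3 days.

61.3 days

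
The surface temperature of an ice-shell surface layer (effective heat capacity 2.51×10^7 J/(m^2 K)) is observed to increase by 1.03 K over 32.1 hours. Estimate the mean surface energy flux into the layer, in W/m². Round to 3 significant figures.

Areal heat capacity C = 2.51×10^7 J/(m^2 K) (given).
Required heat per unit area: Q = C ΔT = 2.51×10^7 × 1.03 = 2.59×10^7 J/m².
Flux F = Q / Δt = 2.59×10^7 / 1.16×10^5 s = 224 W/m².

224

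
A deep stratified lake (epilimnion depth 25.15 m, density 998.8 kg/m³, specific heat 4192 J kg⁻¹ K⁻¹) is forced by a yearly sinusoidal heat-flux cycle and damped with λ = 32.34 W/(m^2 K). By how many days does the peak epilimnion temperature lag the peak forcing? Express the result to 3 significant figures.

33.4 days

Areal heat capacity C = ρ c_p D = 998.8 × 4192 × 25.15 = 1.05×10^8 J/(m²·K).
ω = 2π / 3.15×10^7 s = 1.99×10^-7 s⁻¹.
Phase lag φ = arctan(Cω/λ) = arctan(21.0/32.34) = 0.575 rad.
Time lag = φ / ω = 0.575 / 1.99×10^-7 = 2.89×10^6 s = 33.4 days.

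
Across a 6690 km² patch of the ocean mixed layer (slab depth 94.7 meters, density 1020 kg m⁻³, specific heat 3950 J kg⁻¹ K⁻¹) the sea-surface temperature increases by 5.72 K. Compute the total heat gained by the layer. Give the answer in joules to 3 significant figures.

1.46×10^19 J

Areal heat capacity C = ρ c_p D = 1020 × 3950 × 94.7 = 3.82×10^8 J/(m²·K).
Heat per unit area: q = C ΔT = 3.82×10^8 × 5.72 = 2.18×10^9 J/m².
Total heat: Q = q × A = 2.18×10^9 × (6690 × 10⁶ m²) = 1.46×10^19 J.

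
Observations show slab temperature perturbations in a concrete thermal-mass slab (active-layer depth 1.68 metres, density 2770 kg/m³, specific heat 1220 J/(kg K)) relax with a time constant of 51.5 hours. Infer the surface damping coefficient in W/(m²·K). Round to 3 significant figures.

Areal heat capacity C = ρ c_p D = 2770 × 1220 × 1.68 = 5.68×10^6 J/(m^2 K).
τ = 51.5 hours = 1.85×10^5 s.
λ = C / τ = 5.68×10^6 / 1.85×10^5 = 30.6 W/(m²·K).

30.6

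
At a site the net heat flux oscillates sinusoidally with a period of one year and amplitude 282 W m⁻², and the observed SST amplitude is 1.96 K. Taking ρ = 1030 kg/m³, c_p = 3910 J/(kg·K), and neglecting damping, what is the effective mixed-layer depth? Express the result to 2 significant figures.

180 m

ω = 2π / 3.15×10^7 s = 1.99×10^-7 s⁻¹.
Required C = F₀ / (A ω) = 282 / (1.96 × 1.99×10^-7) = 7.22×10^8 J/(m²·K).
D = C / (ρ c_p) = 7.22×10^8 / (1030 × 3910) = 179 m.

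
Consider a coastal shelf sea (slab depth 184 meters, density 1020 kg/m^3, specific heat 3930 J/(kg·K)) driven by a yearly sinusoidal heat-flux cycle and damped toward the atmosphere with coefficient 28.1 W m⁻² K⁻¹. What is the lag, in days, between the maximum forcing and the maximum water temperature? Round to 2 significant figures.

Areal heat capacity C = ρ c_p D = 1020 × 3930 × 184 = 7.38×10^8 J/(m^2 K).
ω = 2π / 3.15×10^7 s = 1.99×10^-7 s⁻¹.
Phase lag φ = arctan(Cω/λ) = arctan(147/28.1) = 1.38 rad.
Time lag = φ / ω = 1.38 / 1.99×10^-7 = 6.94×10^6 s = 80.3 days.

80 days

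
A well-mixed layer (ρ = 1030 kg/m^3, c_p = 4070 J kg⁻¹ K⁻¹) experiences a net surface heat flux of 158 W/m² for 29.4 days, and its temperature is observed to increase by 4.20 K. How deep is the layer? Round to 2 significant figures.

23 m

Heat input Q = F Δt = 158 × 2.54×10^6 s = 4.01×10^8 J/m².
Required areal heat capacity C = Q / ΔT = 9.56×10^7 J/(m²·K).
Depth D = C / (ρ c_p) = 9.56×10^7 / (1030 × 4070) = 22.8 m.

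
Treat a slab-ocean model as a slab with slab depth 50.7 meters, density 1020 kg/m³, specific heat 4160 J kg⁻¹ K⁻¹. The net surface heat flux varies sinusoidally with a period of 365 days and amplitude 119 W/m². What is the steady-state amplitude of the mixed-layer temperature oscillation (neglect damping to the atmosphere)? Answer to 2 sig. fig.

2.8 K

Areal heat capacity C = ρ c_p D = 1020 × 4160 × 50.7 = 2.15×10^8 J m⁻² K⁻¹.
Angular frequency ω = 2π / T = 2π / 3.15×10^7 s = 1.99×10^-7 s⁻¹.
Cω = 2.15×10^8 × 1.99×10^-7 = 42.9 W/(m²·K).
Amplitude A = F₀ / (Cω) = 119 / 42.9 = 2.78 K.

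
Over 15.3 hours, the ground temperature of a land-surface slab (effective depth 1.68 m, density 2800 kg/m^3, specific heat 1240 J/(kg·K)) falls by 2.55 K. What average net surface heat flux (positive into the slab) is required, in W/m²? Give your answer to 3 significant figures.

-270

Areal heat capacity C = ρ c_p D = 2800 × 1240 × 1.68 = 5.83×10^6 J m⁻² K⁻¹.
Required heat per unit area: Q = C ΔT = 5.83×10^6 × -2.55 = -1.49×10^7 J/m².
Flux F = Q / Δt = -1.49×10^7 / 55100 s = -270 W/m².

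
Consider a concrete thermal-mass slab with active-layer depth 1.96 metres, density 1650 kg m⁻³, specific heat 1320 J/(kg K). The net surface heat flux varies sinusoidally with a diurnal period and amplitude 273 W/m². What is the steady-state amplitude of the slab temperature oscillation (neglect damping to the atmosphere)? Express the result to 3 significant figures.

Areal heat capacity C = ρ c_p D = 1650 × 1320 × 1.96 = 4.27×10^6 J/(m²·K).
Angular frequency ω = 2π / T = 2π / 86400 s = 7.27×10^-5 s⁻¹.
Cω = 4.27×10^6 × 7.27×10^-5 = 310 W/(m²·K).
Amplitude A = F₀ / (Cω) = 273 / 310 = 0.879 K.

0.879 K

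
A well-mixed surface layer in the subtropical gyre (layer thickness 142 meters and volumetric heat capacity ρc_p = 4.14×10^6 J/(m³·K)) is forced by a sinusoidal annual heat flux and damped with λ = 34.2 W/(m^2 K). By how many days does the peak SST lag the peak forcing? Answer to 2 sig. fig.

Areal heat capacity C = ρc_p × D = 4.14×10^6 × 142 = 5.88×10^8 J/(m^2 K).
ω = 2π / 3.15×10^7 s = 1.99×10^-7 s⁻¹.
Phase lag φ = arctan(Cω/λ) = arctan(117/34.2) = 1.29 rad.
Time lag = φ / ω = 1.29 / 1.99×10^-7 = 6.46×10^6 s = 74.7 days.

75 days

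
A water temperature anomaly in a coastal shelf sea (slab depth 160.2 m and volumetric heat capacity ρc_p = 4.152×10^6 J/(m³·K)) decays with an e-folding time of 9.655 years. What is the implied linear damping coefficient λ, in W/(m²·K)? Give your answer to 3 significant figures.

2.18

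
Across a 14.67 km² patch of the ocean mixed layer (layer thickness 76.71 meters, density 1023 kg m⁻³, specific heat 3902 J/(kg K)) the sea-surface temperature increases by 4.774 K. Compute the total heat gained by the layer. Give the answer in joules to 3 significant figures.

2.14×10^16 J

Areal heat capacity C = ρ c_p D = 1023 × 3902 × 76.71 = 3.06×10^8 J/(m^2 K).
Heat per unit area: q = C ΔT = 3.06×10^8 × 4.774 = 1.46×10^9 J/m².
Total heat: Q = q × A = 1.46×10^9 × (14.67 × 10⁶ m²) = 2.14×10^16 J.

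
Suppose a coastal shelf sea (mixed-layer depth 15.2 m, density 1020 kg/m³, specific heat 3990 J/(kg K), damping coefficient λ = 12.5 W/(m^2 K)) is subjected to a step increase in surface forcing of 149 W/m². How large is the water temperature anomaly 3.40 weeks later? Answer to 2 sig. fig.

Areal heat capacity C = ρ c_p D = 1020 × 3990 × 15.2 = 6.19×10^7 J/(m^2 K).
τ = C / λ = 6.19×10^7 / 12.5 = 4.95×10^6 s.
Equilibrium anomaly ΔT_eq = F / λ = 149 / 12.5 = 11.9 K.
t = 3.40 weeks = 2.06×10^6 s, so t/τ = 0.416.
ΔT(t) = ΔT_eq (1 − e^(−t/τ)) = 11.9 × (1 − e^−0.416) = 4.05 K.

4.1 K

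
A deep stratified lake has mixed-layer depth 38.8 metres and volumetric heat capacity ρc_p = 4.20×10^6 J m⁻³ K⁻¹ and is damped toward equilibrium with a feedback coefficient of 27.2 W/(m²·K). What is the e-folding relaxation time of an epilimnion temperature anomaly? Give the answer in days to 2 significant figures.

Areal heat capacity C = ρc_p × D = 4.20×10^6 × 38.8 = 1.63×10^8 J m⁻² K⁻¹.
Relaxation time τ = C / λ = 1.63×10^8 / 27.2 = 5.99×10^6 s.
In days: 5.99×10^6 s / (86400 s/day) = 69.3 days.

69 days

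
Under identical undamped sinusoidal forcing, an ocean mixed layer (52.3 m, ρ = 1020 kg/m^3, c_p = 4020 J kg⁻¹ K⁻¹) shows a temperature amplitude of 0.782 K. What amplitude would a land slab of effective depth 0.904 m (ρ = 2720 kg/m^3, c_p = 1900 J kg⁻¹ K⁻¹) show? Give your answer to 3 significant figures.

C_ocean = 2.14×10^8 J/(m²·K); C_land = 4.67×10^6 J/(m²·K).
A ∝ 1/C ⇒ A_land = A_ocean × C_ocean/C_land = 0.782 × 45.9 = 35.9 K.

35.9 K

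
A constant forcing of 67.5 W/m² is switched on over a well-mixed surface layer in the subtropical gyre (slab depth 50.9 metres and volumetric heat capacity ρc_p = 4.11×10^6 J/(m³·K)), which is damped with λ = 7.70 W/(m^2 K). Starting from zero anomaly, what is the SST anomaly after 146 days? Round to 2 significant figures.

3.3 K

Areal heat capacity C = ρc_p × D = 4.11×10^6 × 50.9 = 2.09×10^8 J m⁻² K⁻¹.
τ = C / λ = 2.09×10^8 / 7.70 = 2.72×10^7 s.
Equilibrium anomaly ΔT_eq = F / λ = 67.5 / 7.70 = 8.77 K.
t = 146 days = 1.26×10^7 s, so t/τ = 0.464.
ΔT(t) = ΔT_eq (1 − e^(−t/τ)) = 8.77 × (1 − e^−0.464) = 3.26 K.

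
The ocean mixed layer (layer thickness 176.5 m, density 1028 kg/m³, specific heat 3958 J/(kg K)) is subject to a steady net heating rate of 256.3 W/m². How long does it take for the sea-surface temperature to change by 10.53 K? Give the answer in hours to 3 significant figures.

8200 hours

Areal heat capacity C = ρ c_p D = 1028 × 3958 × 176.5 = 7.18×10^8 J/(m^2 K).
Time required: Δt = C ΔT / F = 7.18×10^8 × 10.53 / 256.3 = 2.95×10^7 s.
In hours: 2.95×10^7 s / (3600 s/hour) = 8200 hours.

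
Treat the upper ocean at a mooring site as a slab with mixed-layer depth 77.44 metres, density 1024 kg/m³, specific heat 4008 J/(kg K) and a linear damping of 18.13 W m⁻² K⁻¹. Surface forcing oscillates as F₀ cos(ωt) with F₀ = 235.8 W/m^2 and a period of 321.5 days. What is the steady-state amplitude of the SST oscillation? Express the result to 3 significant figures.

3.18 K

Areal heat capacity C = ρ c_p D = 1024 × 4008 × 77.44 = 3.18×10^8 J/(m^2 K).
Angular frequency ω = 2π / T = 2π / 2.78×10^7 s = 2.26×10^-7 s⁻¹.
√((Cω)² + λ²) = √((71.9)² + 18.13²) = 74.1 W/(m²·K).
Amplitude A = F₀ / √((Cω)²+λ²) = 235.8 / 74.1 = 3.18 K.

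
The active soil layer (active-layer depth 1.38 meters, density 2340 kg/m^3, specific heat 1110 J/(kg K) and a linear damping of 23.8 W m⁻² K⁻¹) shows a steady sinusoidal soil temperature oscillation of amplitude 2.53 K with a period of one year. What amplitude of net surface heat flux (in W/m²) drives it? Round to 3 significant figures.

60.2

Areal heat capacity C = ρ c_p D = 2340 × 1110 × 1.38 = 3.58×10^6 J/(m^2 K).
ω = 2π / 3.15×10^7 s = 1.99×10^-7 s⁻¹.
√((Cω)² + λ²) = √((0.714)² + 23.8²) = 23.8 W/(m²·K).
F₀ = A × √((Cω)²+λ²) = 2.53 × 23.8 = 60.2 W/m².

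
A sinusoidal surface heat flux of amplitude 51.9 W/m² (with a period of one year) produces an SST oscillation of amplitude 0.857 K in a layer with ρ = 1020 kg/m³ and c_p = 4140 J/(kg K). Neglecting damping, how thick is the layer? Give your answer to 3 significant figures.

72.0 m

ω = 2π / 3.15×10^7 s = 1.99×10^-7 s⁻¹.
Required C = F₀ / (A ω) = 51.9 / (0.857 × 1.99×10^-7) = 3.04×10^8 J/(m²·K).
D = C / (ρ c_p) = 3.04×10^8 / (1020 × 4140) = 72.0 m.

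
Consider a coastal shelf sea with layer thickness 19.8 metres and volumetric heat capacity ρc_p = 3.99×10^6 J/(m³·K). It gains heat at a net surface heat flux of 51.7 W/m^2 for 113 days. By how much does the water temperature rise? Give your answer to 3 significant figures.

Areal heat capacity C = ρc_p × D = 3.99×10^6 × 19.8 = 7.90×10^7 J/(m^2 K).
Net heat input Q = F Δt = 51.7 × (113 days × 86400 s/day) = 5.05×10^8 J/m².
ΔT = Q / C = 5.05×10^8 / 7.90×10^7 = 6.39 K.

6.39 K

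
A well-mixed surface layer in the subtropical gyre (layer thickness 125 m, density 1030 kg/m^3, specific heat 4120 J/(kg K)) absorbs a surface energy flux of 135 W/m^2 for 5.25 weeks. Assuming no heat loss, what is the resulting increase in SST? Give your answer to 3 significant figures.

0.808 K

Areal heat capacity C = ρ c_p D = 1030 × 4120 × 125 = 5.30×10^8 J/(m^2 K).
Net heat input Q = F Δt = 135 × (5.25 weeks × 6.048×10^5 s/week) = 4.29×10^8 J/m².
ΔT = Q / C = 4.29×10^8 / 5.30×10^8 = 0.808 K.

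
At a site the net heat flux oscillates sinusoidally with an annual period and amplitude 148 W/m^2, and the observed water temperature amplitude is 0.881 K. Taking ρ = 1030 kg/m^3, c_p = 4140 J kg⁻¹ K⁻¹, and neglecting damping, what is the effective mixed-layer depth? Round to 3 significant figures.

198 m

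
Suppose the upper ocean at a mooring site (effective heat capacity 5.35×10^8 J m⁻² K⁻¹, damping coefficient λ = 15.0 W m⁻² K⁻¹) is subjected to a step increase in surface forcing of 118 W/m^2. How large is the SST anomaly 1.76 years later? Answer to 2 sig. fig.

6.2 K

Areal heat capacity C = 5.35×10^8 J m⁻² K⁻¹ (given).
τ = C / λ = 5.35×10^8 / 15.0 = 3.57×10^7 s.
Equilibrium anomaly ΔT_eq = F / λ = 118 / 15.0 = 7.87 K.
t = 1.76 years = 5.55×10^7 s, so t/τ = 1.56.
ΔT(t) = ΔT_eq (1 − e^(−t/τ)) = 7.87 × (1 − e^−1.56) = 6.21 K.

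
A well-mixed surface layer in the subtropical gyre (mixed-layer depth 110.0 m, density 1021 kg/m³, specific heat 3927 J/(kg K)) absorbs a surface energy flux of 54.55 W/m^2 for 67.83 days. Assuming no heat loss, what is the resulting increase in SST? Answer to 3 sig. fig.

Areal heat capacity C = ρ c_p D = 1021 × 3927 × 110.0 = 4.41×10^8 J m⁻² K⁻¹.
Net heat input Q = F Δt = 54.55 × (67.83 days × 86400 s/day) = 3.20×10^8 J/m².
ΔT = Q / C = 3.20×10^8 / 4.41×10^8 = 0.725 K.

0.725 K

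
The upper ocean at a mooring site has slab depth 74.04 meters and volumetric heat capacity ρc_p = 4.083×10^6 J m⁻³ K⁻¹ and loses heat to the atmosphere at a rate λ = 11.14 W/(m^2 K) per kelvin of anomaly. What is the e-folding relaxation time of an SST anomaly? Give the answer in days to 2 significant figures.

310 days

Areal heat capacity C = ρc_p × D = 4.083×10^6 × 74.04 = 3.02×10^8 J m⁻² K⁻¹.
Relaxation time τ = C / λ = 3.02×10^8 / 11.14 = 2.71×10^7 s.
In days: 2.71×10^7 s / (86400 s/day) = 314 days.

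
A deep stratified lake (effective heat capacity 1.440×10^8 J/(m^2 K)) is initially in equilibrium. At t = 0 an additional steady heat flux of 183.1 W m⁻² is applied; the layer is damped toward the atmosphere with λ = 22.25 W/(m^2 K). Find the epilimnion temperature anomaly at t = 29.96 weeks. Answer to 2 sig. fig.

Areal heat capacity C = 1.440×10^8 J/(m^2 K) (given).
τ = C / λ = 1.44×10^8 / 22.25 = 6.47×10^6 s.
Equilibrium anomaly ΔT_eq = F / λ = 183.1 / 22.25 = 8.23 K.
t = 29.96 weeks = 1.81×10^7 s, so t/τ = 2.80.
ΔT(t) = ΔT_eq (1 − e^(−t/τ)) = 8.23 × (1 − e^−2.80) = 7.73 K.

7.7 K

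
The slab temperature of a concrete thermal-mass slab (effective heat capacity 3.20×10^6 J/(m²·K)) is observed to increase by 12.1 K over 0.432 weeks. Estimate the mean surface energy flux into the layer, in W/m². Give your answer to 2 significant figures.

Areal heat capacity C = 3.20×10^6 J/(m²·K) (given).
Required heat per unit area: Q = C ΔT = 3.20×10^6 × 12.1 = 3.87×10^7 J/m².
Flux F = Q / Δt = 3.87×10^7 / 2.61×10^5 s = 148 W/m².

150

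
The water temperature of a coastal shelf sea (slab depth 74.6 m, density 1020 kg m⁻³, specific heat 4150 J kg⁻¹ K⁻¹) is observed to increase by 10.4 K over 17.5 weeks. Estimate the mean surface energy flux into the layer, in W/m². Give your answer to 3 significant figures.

310

Areal heat capacity C = ρ c_p D = 1020 × 4150 × 74.6 = 3.16×10^8 J/(m²·K).
Required heat per unit area: Q = C ΔT = 3.16×10^8 × 10.4 = 3.28×10^9 J/m².
Flux F = Q / Δt = 3.28×10^9 / 1.06×10^7 s = 310 W/m².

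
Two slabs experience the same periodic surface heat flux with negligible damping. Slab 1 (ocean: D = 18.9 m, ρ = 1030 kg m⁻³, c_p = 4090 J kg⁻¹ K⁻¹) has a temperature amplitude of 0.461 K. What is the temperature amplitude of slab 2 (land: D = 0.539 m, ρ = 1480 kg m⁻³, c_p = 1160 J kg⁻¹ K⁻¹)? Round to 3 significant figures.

C_ocean = 7.96×10^7 J/(m²·K); C_land = 9.25×10^5 J/(m²·K).
A ∝ 1/C ⇒ A_land = A_ocean × C_ocean/C_land = 0.461 × 86.0 = 39.7 K.

39.7 K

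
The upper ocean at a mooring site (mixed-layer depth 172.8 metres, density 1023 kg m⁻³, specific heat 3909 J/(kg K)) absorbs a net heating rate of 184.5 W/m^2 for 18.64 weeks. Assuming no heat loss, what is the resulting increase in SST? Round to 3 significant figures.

3.01 K

Areal heat capacity C = ρ c_p D = 1023 × 3909 × 172.8 = 6.91×10^8 J m⁻² K⁻¹.
Net heat input Q = F Δt = 184.5 × (18.64 weeks × 6.048×10^5 s/week) = 2.08×10^9 J/m².
ΔT = Q / C = 2.08×10^9 / 6.91×10^8 = 3.01 K.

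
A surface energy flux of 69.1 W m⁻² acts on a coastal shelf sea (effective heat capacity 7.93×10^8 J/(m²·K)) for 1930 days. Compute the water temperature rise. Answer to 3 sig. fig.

Areal heat capacity C = 7.93×10^8 J/(m²·K) (given).
Net heat input Q = F Δt = 69.1 × (1930 days × 86400 s/day) = 1.15×10^10 J/m².
ΔT = Q / C = 1.15×10^10 / 7.93×10^8 = 14.5 K.

14.5 K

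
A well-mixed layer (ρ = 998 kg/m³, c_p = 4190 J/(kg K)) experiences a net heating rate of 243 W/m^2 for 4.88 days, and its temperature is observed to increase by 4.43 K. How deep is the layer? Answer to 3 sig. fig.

5.53 m

Heat input Q = F Δt = 243 × 4.22×10^5 s = 1.02×10^8 J/m².
Required areal heat capacity C = Q / ΔT = 2.31×10^7 J/(m²·K).
Depth D = C / (ρ c_p) = 2.31×10^7 / (998 × 4190) = 5.53 m.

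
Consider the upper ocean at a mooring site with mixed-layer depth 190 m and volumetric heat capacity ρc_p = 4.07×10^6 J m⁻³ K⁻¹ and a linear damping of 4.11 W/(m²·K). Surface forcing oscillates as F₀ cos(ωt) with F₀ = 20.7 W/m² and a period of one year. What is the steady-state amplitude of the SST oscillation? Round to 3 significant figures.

0.134 K

Areal heat capacity C = ρc_p × D = 4.07×10^6 × 190 = 7.73×10^8 J m⁻² K⁻¹.
Angular frequency ω = 2π / T = 2π / 3.15×10^7 s = 1.99×10^-7 s⁻¹.
√((Cω)² + λ²) = √((154)² + 4.11²) = 154 W/(m²·K).
Amplitude A = F₀ / √((Cω)²+λ²) = 20.7 / 154 = 0.134 K.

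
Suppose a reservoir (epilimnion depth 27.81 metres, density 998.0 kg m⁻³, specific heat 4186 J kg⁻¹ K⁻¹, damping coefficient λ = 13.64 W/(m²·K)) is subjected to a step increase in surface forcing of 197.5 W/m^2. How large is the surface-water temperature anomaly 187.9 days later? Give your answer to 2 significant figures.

12 K

Areal heat capacity C = ρ c_p D = 998.0 × 4186 × 27.81 = 1.16×10^8 J/(m²·K).
τ = C / λ = 1.16×10^8 / 13.64 = 8.52×10^6 s.
Equilibrium anomaly ΔT_eq = F / λ = 197.5 / 13.64 = 14.5 K.
t = 187.9 days = 1.62×10^7 s, so t/τ = 1.91.
ΔT(t) = ΔT_eq (1 − e^(−t/τ)) = 14.5 × (1 − e^−1.91) = 12.3 K.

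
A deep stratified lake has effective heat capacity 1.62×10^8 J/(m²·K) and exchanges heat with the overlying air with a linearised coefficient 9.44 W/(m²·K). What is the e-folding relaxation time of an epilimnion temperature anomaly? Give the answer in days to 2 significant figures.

Areal heat capacity C = 1.62×10^8 J/(m²·K) (given).
Relaxation time τ = C / λ = 1.62×10^8 / 9.44 = 1.72×10^7 s.
In days: 1.72×10^7 s / (86400 s/day) = 199 days.

200 days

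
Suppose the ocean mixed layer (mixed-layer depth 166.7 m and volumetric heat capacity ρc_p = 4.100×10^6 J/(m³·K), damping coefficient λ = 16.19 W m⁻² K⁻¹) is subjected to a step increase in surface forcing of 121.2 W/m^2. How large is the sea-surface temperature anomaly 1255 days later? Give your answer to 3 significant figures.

Areal heat capacity C = ρc_p × D = 4.100×10^6 × 166.7 = 6.83×10^8 J m⁻² K⁻¹.
τ = C / λ = 6.83×10^8 / 16.19 = 4.22×10^7 s.
Equilibrium anomaly ΔT_eq = F / λ = 121.2 / 16.19 = 7.49 K.
t = 1255 days = 1.08×10^8 s, so t/τ = 2.57.
ΔT(t) = ΔT_eq (1 − e^(−t/τ)) = 7.49 × (1 − e^−2.57) = 6.91 K.

6.91 K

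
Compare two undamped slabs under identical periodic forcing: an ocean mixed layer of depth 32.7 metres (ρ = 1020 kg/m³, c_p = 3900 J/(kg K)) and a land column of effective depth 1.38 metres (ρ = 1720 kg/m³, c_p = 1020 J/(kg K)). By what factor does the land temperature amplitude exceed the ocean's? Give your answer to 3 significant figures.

53.7

C_ocean = 1020 × 3900 × 32.7 = 1.30×10^8 J/(m²·K).
C_land = 1720 × 1020 × 1.38 = 2.42×10^6 J/(m²·K).
Undamped amplitude ∝ 1/C, so A_land/A_ocean = C_ocean/C_land = 53.7.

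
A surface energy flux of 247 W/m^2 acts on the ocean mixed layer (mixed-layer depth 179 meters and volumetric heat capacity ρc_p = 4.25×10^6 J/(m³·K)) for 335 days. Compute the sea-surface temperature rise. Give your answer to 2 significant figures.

Areal heat capacity C = ρc_p × D = 4.25×10^6 × 179 = 7.61×10^8 J/(m²·K).
Net heat input Q = F Δt = 247 × (335 days × 86400 s/day) = 7.15×10^9 J/m².
ΔT = Q / C = 7.15×10^9 / 7.61×10^8 = 9.40 K.

9.4 K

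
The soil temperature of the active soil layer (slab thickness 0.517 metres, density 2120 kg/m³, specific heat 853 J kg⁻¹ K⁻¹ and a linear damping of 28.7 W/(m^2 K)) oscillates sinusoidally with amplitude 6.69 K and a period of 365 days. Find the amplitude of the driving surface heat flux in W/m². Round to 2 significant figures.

Areal heat capacity C = ρ c_p D = 2120 × 853 × 0.517 = 9.35×10^5 J/(m²·K).
ω = 2π / 3.15×10^7 s = 1.99×10^-7 s⁻¹.
√((Cω)² + λ²) = √((0.186)² + 28.7²) = 28.7 W/(m²·K).
F₀ = A × √((Cω)²+λ²) = 6.69 × 28.7 = 192 W/m².

190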